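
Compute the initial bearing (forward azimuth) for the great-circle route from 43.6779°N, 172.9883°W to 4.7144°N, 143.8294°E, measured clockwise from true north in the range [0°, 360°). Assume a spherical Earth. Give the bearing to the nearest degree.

237°

Δλ = 143.8294 − -172.9883 = 316.8177°; wrapped into (−180°, 180°]: -43.1823°.
θ = atan2( sin Δλ · cos φ₂ , cos φ₁ · sin φ₂ − sin φ₁ · cos φ₂ · cos Δλ )
  = atan2(-0.68201, -0.44243) = -122.972° → normalised to [0°, 360°): 237.028°.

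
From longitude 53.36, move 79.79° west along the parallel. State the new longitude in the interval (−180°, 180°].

Start at +53.36°; shift −79.79° → -26.43°.
-26.43° already lies in (−180°, 180°].

-26.43°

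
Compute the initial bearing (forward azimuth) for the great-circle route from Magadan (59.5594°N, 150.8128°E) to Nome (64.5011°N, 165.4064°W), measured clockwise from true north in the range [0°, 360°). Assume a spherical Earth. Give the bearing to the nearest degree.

Δλ = -165.4064 − 150.8128 = -316.2192°; wrapped into (−180°, 180°]: 43.7808°.
θ = atan2( sin Δλ · cos φ₂ , cos φ₁ · sin φ₂ − sin φ₁ · cos φ₂ · cos Δλ )
  = atan2(0.29786, 0.18933) = 57.559° → normalised to [0°, 360°): 57.559°.

58°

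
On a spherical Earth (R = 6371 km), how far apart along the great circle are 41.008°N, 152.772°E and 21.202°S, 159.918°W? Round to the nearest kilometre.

8465 km

Δλ = -159.918 − 152.772 = -312.690°; wrapped into (−180°, 180°]: 47.310°.
Δφ = -21.202 − 41.008 = -62.210°.
a = sin²(Δφ/2) + cos φ₁ · cos φ₂ · sin²(Δλ/2) = 0.380143.
c = 2·atan2(√a, √(1−a)) = 1.32872 rad → d = 6371·c ≈ 8465.30 km.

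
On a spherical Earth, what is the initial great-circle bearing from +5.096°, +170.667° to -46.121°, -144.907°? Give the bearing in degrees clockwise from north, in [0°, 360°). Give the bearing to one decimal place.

147.5°

Δλ = -144.907 − 170.667 = -315.574°; wrapped into (−180°, 180°]: 44.426°.
θ = atan2( sin Δλ · cos φ₂ , cos φ₁ · sin φ₂ − sin φ₁ · cos φ₂ · cos Δλ )
  = atan2(0.48519, -0.76193) = 147.511° → normalised to [0°, 360°): 147.511°.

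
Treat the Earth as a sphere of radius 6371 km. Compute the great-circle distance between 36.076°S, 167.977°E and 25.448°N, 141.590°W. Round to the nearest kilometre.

8648 km

Δλ = -141.590 − 167.977 = -309.567°; wrapped into (−180°, 180°]: 50.433°.
Δφ = 25.448 − -36.076 = 61.524°.
a = sin²(Δφ/2) + cos φ₁ · cos φ₂ · sin²(Δλ/2) = 0.394074.
c = 2·atan2(√a, √(1−a)) = 1.35733 rad → d = 6371·c ≈ 8647.53 km.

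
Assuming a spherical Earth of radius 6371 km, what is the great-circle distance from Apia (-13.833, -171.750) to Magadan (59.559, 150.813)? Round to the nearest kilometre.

Δλ = 150.813 − -171.750 = 322.563°; wrapped into (−180°, 180°]: -37.437°.
Δφ = 59.559 − -13.833 = 73.392°.
a = sin²(Δφ/2) + cos φ₁ · cos φ₂ · sin²(Δλ/2) = 0.407755.
c = 2·atan2(√a, √(1−a)) = 1.38524 rad → d = 6371·c ≈ 8825.38 km.

8825 km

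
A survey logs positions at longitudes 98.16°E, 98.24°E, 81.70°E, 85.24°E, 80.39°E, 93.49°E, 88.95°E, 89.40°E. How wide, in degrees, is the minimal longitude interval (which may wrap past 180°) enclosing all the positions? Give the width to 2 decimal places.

Sort the longitudes: +80.39°, +81.70°, +85.24°, +88.95°, +89.40°, +93.49°, +98.16°, +98.24°.
Eastward gaps between consecutive values (wrapping around): 1.31°, 3.54°, 3.71°, 0.45°, 4.09°, 4.67°, 0.08°, 342.15°.
Largest gap = 342.15° ⇒ minimal covering band is its complement: 360° − 342.15° = 17.85°.
Band runs from +80.39° eastward to +98.24°.

17.85°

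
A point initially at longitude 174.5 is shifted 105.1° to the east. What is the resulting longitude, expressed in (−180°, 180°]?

-80.4°

Start at +174.5°; shift +105.1° → +279.6°.
+279.6° lies outside (−180°, 180°]; subtract 360° → -80.4°.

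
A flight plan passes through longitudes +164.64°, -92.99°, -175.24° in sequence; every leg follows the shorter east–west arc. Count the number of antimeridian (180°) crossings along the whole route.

1

Leg 1: +164.64° → -92.99°, shortest Δλ = 102.37° (east) — crosses 180°.
Leg 2: -92.99° → -175.24°, shortest Δλ = -82.25° (west) — does not cross 180°.
Total crossings: 1.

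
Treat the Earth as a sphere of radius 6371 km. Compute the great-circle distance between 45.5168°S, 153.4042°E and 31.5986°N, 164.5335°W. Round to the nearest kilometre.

9566 km

Δλ = -164.5335 − 153.4042 = -317.9377°; wrapped into (−180°, 180°]: 42.0623°.
Δφ = 31.5986 − -45.5168 = 77.1154°.
a = sin²(Δφ/2) + cos φ₁ · cos φ₂ · sin²(Δλ/2) = 0.465371.
c = 2·atan2(√a, √(1−a)) = 1.50148 rad → d = 6371·c ≈ 9565.94 km.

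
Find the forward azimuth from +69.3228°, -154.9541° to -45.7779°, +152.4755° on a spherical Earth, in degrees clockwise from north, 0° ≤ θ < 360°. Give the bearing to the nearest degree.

Δλ = 152.4755 − -154.9541 = 307.4296°; wrapped into (−180°, 180°]: -52.5704°.
θ = atan2( sin Δλ · cos φ₂ , cos φ₁ · sin φ₂ − sin φ₁ · cos φ₂ · cos Δλ )
  = atan2(-0.55384, -0.64964) = -139.551° → normalised to [0°, 360°): 220.449°.

220°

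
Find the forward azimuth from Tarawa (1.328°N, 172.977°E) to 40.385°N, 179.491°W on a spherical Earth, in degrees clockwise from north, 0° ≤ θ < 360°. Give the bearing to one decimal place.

Δλ = -179.491 − 172.977 = -352.468°; wrapped into (−180°, 180°]: 7.532°.
θ = atan2( sin Δλ · cos φ₂ , cos φ₁ · sin φ₂ − sin φ₁ · cos φ₂ · cos Δλ )
  = atan2(0.09984, 0.63025) = 9.002° → normalised to [0°, 360°): 9.002°.

9.0°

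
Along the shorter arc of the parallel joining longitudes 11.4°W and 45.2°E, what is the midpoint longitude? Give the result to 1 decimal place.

Signed shortest Δλ from -11.4° to +45.2° is +56.6°.
Midpoint longitude = -11.4° + (+56.6°)/2 = -11.4° + 28.3° = +16.9°.

16.9°E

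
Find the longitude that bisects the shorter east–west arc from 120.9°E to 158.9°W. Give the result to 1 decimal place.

161.0°E

Signed shortest Δλ from +120.9° to -158.9° is +80.2°.
Midpoint longitude = +120.9° + (+80.2°)/2 = +120.9° + 40.1° = +161.0°.
(The naïve average (+120.9 + -158.9)/2 = -19.0° is on the wrong side of the globe.)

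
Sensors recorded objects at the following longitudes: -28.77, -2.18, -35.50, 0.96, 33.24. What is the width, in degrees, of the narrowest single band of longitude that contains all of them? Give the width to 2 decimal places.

68.74°

Sort the longitudes: -35.50°, -28.77°, -2.18°, +0.96°, +33.24°.
Eastward gaps between consecutive values (wrapping around): 6.73°, 26.59°, 3.14°, 32.28°, 291.26°.
Largest gap = 291.26° ⇒ minimal covering band is its complement: 360° − 291.26° = 68.74°.
Band runs from -35.50° eastward to +33.24°.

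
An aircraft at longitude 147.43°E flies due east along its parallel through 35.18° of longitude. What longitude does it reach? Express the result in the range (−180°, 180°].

177.39°W

Start at +147.43°; shift +35.18° → +182.61°.
+182.61° lies outside (−180°, 180°]; subtract 360° → -177.39°.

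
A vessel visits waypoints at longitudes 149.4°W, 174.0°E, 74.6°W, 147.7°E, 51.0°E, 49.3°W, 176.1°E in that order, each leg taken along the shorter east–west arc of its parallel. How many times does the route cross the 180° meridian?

4

Leg 1: -149.4° → +174.0°, shortest Δλ = -36.6° (west) — crosses 180°.
Leg 2: +174.0° → -74.6°, shortest Δλ = 111.4° (east) — crosses 180°.
Leg 3: -74.6° → +147.7°, shortest Δλ = -137.7° (west) — crosses 180°.
Leg 4: +147.7° → +51.0°, shortest Δλ = -96.7° (west) — does not cross 180°.
Leg 5: +51.0° → -49.3°, shortest Δλ = -100.3° (west) — does not cross 180°.
Leg 6: -49.3° → +176.1°, shortest Δλ = -134.6° (west) — crosses 180°.
Total crossings: 4.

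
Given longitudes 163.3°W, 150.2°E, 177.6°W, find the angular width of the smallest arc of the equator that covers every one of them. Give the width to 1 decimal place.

Sort the longitudes: -177.6°, -163.3°, +150.2°.
Eastward gaps between consecutive values (wrapping around): 14.3°, 313.5°, 32.2°.
Largest gap = 313.5° ⇒ minimal covering band is its complement: 360° − 313.5° = 46.5°.
Band runs from +150.2° eastward to -163.3°, crossing the antimeridian.

46.5°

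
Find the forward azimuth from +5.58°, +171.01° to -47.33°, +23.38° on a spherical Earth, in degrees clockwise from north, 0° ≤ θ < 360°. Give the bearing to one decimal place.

208.2°

Δλ = 23.38 − 171.01 = -147.63°.
θ = atan2( sin Δλ · cos φ₂ , cos φ₁ · sin φ₂ − sin φ₁ · cos φ₂ · cos Δλ )
  = atan2(-0.36287, -0.67612) = -151.778° → normalised to [0°, 360°): 208.222°.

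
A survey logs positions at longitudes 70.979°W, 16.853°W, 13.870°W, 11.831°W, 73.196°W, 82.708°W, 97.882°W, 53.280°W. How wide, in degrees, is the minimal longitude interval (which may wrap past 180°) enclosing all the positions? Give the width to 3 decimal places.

Sort the longitudes: -97.882°, -82.708°, -73.196°, -70.979°, -53.280°, -16.853°, -13.870°, -11.831°.
Eastward gaps between consecutive values (wrapping around): 15.174°, 9.512°, 2.217°, 17.699°, 36.427°, 2.983°, 2.039°, 273.949°.
Largest gap = 273.949° ⇒ minimal covering band is its complement: 360° − 273.949° = 86.051°.
Band runs from -97.882° eastward to -11.831°.

86.051°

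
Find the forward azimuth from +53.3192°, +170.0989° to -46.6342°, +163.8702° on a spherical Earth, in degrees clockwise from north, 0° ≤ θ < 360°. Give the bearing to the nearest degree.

Δλ = 163.8702 − 170.0989 = -6.2287°.
θ = atan2( sin Δλ · cos φ₂ , cos φ₁ · sin φ₂ − sin φ₁ · cos φ₂ · cos Δλ )
  = atan2(-0.07450, -0.98170) = -175.660° → normalised to [0°, 360°): 184.340°.

184°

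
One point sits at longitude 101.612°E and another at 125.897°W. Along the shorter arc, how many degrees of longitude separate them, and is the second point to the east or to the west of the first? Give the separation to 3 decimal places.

132.491° east

Raw difference: -125.897 − 101.612 = -227.509°.
Normalise into (−180°, 180°]: -227.509° + 360° = 132.491°.
Positive ⇒ the second point lies to the east; separation 132.491°.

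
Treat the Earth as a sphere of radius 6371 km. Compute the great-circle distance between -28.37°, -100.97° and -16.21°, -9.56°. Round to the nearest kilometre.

Δλ = -9.56 − -100.97 = 91.41°.
Δφ = -16.21 − -28.37 = 12.16°.
a = sin²(Δφ/2) + cos φ₁ · cos φ₂ · sin²(Δλ/2) = 0.444072.
c = 2·atan2(√a, √(1−a)) = 1.45871 rad → d = 6371·c ≈ 9293.42 km.

9293 km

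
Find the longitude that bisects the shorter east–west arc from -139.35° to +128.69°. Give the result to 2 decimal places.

+174.67°

Signed shortest Δλ from -139.35° to +128.69° is -91.96°.
Midpoint longitude = -139.35° + (-91.96°)/2 = -139.35° − 45.98° = -185.33°.
Normalise into (−180°, 180°]: +174.67°.
(The naïve average (-139.35 + +128.69)/2 = -5.33° is on the wrong side of the globe.)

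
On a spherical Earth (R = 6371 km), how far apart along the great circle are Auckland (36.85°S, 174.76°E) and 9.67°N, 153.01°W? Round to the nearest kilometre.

Δλ = -153.01 − 174.76 = -327.77°; wrapped into (−180°, 180°]: 32.23°.
Δφ = 9.67 − -36.85 = 46.52°.
a = sin²(Δφ/2) + cos φ₁ · cos φ₂ · sin²(Δλ/2) = 0.216724.
c = 2·atan2(√a, √(1−a)) = 0.96848 rad → d = 6371·c ≈ 6170.19 km.

6170 km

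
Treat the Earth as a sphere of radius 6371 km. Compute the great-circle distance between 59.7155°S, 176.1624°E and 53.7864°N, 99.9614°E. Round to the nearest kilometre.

Δλ = 99.9614 − 176.1624 = -76.2010°.
Δφ = 53.7864 − -59.7155 = 113.5019°.
a = sin²(Δφ/2) + cos φ₁ · cos φ₂ · sin²(Δλ/2) = 0.812826.
c = 2·atan2(√a, √(1−a)) = 2.24676 rad → d = 6371·c ≈ 14314.13 km.

14314 km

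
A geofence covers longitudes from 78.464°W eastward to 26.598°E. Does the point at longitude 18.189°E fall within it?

Band width going east from -78.464° to +26.598°: ((26.598 − -78.464) mod 360) = 105.062°.
Offset of +18.189° east of the west edge: ((18.189 − -78.464) mod 360) = 96.653°.
96.653° ≤ 105.062° ⇒ inside.

Yes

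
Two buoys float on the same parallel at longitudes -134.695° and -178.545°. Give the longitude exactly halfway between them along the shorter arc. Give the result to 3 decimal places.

Signed shortest Δλ from -134.695° to -178.545° is -43.850°.
Midpoint longitude = -134.695° + (-43.850°)/2 = -134.695° − 21.925° = -156.620°.

-156.620°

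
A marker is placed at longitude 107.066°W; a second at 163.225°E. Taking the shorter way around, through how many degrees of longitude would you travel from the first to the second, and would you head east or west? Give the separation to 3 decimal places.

89.709° west

Raw difference: 163.225 − -107.066 = 270.291°.
Normalise into (−180°, 180°]: 270.291° − 360° = -89.709°.
Negative ⇒ the second point lies to the west; separation 89.709°.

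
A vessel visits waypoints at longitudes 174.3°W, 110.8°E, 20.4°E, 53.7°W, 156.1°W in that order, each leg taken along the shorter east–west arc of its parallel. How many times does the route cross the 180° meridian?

Leg 1: -174.3° → +110.8°, shortest Δλ = -74.9° (west) — crosses 180°.
Leg 2: +110.8° → +20.4°, shortest Δλ = -90.4° (west) — does not cross 180°.
Leg 3: +20.4° → -53.7°, shortest Δλ = -74.1° (west) — does not cross 180°.
Leg 4: -53.7° → -156.1°, shortest Δλ = -102.4° (west) — does not cross 180°.
Total crossings: 1.

1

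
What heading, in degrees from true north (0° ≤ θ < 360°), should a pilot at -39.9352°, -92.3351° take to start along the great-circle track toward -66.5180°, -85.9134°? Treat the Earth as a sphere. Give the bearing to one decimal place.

Δλ = -85.9134 − -92.3351 = 6.4217°.
θ = atan2( sin Δλ · cos φ₂ , cos φ₁ · sin φ₂ − sin φ₁ · cos φ₂ · cos Δλ )
  = atan2(0.04457, -0.44910) = 174.333° → normalised to [0°, 360°): 174.333°.

174.3°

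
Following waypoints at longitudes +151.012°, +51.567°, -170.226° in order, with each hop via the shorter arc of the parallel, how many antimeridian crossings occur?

1

Leg 1: +151.012° → +51.567°, shortest Δλ = -99.445° (west) — does not cross 180°.
Leg 2: +51.567° → -170.226°, shortest Δλ = 138.207° (east) — crosses 180°.
Total crossings: 1.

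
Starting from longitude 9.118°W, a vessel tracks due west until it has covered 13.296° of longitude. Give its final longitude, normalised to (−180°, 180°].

22.414°W

Start at -9.118°; shift −13.296° → -22.414°.
-22.414° already lies in (−180°, 180°].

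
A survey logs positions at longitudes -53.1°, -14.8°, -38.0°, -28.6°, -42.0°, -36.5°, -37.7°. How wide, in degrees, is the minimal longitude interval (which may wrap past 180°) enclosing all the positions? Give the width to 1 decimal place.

38.3°

Sort the longitudes: -53.1°, -42.0°, -38.0°, -37.7°, -36.5°, -28.6°, -14.8°.
Eastward gaps between consecutive values (wrapping around): 11.1°, 4.0°, 0.3°, 1.2°, 7.9°, 13.8°, 321.7°.
Largest gap = 321.7° ⇒ minimal covering band is its complement: 360° − 321.7° = 38.3°.
Band runs from -53.1° eastward to -14.8°.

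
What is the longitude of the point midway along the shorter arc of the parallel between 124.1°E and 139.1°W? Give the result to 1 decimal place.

Signed shortest Δλ from +124.1° to -139.1° is +96.8°.
Midpoint longitude = +124.1° + (+96.8°)/2 = +124.1° + 48.4° = +172.5°.
(The naïve average (+124.1 + -139.1)/2 = -7.5° is on the wrong side of the globe.)

172.5°E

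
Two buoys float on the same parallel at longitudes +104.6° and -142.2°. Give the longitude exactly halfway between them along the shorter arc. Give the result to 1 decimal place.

Signed shortest Δλ from +104.6° to -142.2° is +113.2°.
Midpoint longitude = +104.6° + (+113.2°)/2 = +104.6° + 56.6° = +161.2°.
(The naïve average (+104.6 + -142.2)/2 = -18.8° is on the wrong side of the globe.)

+161.2°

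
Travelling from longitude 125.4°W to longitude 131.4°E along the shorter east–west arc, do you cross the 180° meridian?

Yes

Naïve |131.4 − -125.4| = 256.8° > 180°, so the shorter arc goes the other way round — across 180°.
Signed shortest Δλ = ((131.4 − -125.4 + 180) mod 360) − 180 = -103.2°.
Going west by 103.2° from -125.4° passes through 180° before reaching +131.4°.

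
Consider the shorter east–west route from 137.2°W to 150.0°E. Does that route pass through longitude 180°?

Yes

Naïve |150.0 − -137.2| = 287.2° > 180°, so the shorter arc goes the other way round — across 180°.
Signed shortest Δλ = ((150.0 − -137.2 + 180) mod 360) − 180 = -72.8°.
Going west by 72.8° from -137.2° passes through 180° before reaching +150.0°.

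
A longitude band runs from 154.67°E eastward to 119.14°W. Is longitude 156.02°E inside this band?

Yes

Band width going east from +154.67° to -119.14°: ((-119.14 − 154.67) mod 360) = 86.19°.
Offset of +156.02° east of the west edge: ((156.02 − 154.67) mod 360) = 1.35°.
1.35° ≤ 86.19° ⇒ inside.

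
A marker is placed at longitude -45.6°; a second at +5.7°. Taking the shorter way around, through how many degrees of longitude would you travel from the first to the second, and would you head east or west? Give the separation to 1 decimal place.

Raw difference: 5.7 − -45.6 = 51.3°.
Normalise into (−180°, 180°]: 51.3° stays 51.3°.
Positive ⇒ the second point lies to the east; separation 51.3°.

51.3° east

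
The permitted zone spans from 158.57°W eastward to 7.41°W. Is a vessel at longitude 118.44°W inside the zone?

Band width going east from -158.57° to -7.41°: ((-7.41 − -158.57) mod 360) = 151.16°.
Offset of -118.44° east of the west edge: ((-118.44 − -158.57) mod 360) = 40.13°.
40.13° ≤ 151.16° ⇒ inside.

Yes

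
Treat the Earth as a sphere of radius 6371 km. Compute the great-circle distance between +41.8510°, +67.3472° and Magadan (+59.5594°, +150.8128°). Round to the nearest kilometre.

Δλ = 150.8128 − 67.3472 = 83.4656°.
Δφ = 59.5594 − 41.8510 = 17.7084°.
a = sin²(Δφ/2) + cos φ₁ · cos φ₂ · sin²(Δλ/2) = 0.190913.
c = 2·atan2(√a, √(1−a)) = 0.90438 rad → d = 6371·c ≈ 5761.80 km.

5762 km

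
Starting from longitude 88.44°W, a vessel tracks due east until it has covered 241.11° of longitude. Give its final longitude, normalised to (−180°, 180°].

152.67°E

Start at -88.44°; shift +241.11° → +152.67°.
+152.67° already lies in (−180°, 180°].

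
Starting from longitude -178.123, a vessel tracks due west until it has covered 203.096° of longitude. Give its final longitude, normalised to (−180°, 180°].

-21.219°

Start at -178.123°; shift −203.096° → -381.219°.
-381.219° lies outside (−180°, 180°]; add 360° → -21.219°.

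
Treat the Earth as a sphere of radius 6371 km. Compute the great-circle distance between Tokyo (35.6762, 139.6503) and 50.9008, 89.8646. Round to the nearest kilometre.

Δλ = 89.8646 − 139.6503 = -49.7857°.
Δφ = 50.9008 − 35.6762 = 15.2246°.
a = sin²(Δφ/2) + cos φ₁ · cos φ₂ · sin²(Δλ/2) = 0.108316.
c = 2·atan2(√a, √(1−a)) = 0.67073 rad → d = 6371·c ≈ 4273.23 km.

4273 km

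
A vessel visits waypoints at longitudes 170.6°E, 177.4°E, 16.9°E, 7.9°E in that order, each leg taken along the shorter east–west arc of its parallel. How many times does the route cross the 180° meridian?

Leg 1: +170.6° → +177.4°, shortest Δλ = 6.8° (east) — does not cross 180°.
Leg 2: +177.4° → +16.9°, shortest Δλ = -160.5° (west) — does not cross 180°.
Leg 3: +16.9° → +7.9°, shortest Δλ = -9.0° (west) — does not cross 180°.
Total crossings: 0.

0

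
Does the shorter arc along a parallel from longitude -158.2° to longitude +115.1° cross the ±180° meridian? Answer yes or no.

Naïve |115.1 − -158.2| = 273.3° > 180°, so the shorter arc goes the other way round — across 180°.
Signed shortest Δλ = ((115.1 − -158.2 + 180) mod 360) − 180 = -86.7°.
Going west by 86.7° from -158.2° passes through 180° before reaching +115.1°.

Yes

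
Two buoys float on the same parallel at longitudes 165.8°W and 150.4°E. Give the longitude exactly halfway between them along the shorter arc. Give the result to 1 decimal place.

172.3°E

Signed shortest Δλ from -165.8° to +150.4° is -43.8°.
Midpoint longitude = -165.8° + (-43.8°)/2 = -165.8° − 21.9° = -187.7°.
Normalise into (−180°, 180°]: +172.3°.
(The naïve average (-165.8 + +150.4)/2 = -7.7° is on the wrong side of the globe.)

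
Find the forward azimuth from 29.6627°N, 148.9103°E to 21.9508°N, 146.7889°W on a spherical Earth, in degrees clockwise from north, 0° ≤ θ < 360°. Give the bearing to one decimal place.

Δλ = -146.7889 − 148.9103 = -295.6992°; wrapped into (−180°, 180°]: 64.3008°.
θ = atan2( sin Δλ · cos φ₂ , cos φ₁ · sin φ₂ − sin φ₁ · cos φ₂ · cos Δλ )
  = atan2(0.83576, 0.12577) = 81.442° → normalised to [0°, 360°): 81.442°.

81.4°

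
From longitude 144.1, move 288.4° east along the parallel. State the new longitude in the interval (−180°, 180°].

+72.5°

Start at +144.1°; shift +288.4° → +432.5°.
+432.5° lies outside (−180°, 180°]; subtract 360° → +72.5°.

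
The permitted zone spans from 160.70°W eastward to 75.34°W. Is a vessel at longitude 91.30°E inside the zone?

Band width going east from -160.70° to -75.34°: ((-75.34 − -160.70) mod 360) = 85.36°.
Offset of +91.30° east of the west edge: ((91.30 − -160.70) mod 360) = 252.00°.
252.00° > 85.36° ⇒ outside.

No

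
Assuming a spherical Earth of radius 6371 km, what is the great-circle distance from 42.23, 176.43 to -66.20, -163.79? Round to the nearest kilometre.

Δλ = -163.79 − 176.43 = -340.22°; wrapped into (−180°, 180°]: 19.78°.
Δφ = -66.20 − 42.23 = -108.43°.
a = sin²(Δφ/2) + cos φ₁ · cos φ₂ · sin²(Δλ/2) = 0.666888.
c = 2·atan2(√a, √(1−a)) = 1.91110 rad → d = 6371·c ≈ 12175.63 km.

12176 km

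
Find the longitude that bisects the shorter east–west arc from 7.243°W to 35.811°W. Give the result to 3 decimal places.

Signed shortest Δλ from -7.243° to -35.811° is -28.568°.
Midpoint longitude = -7.243° + (-28.568°)/2 = -7.243° − 14.284° = -21.527°.

21.527°W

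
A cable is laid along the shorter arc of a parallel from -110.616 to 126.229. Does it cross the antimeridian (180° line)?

Yes

Naïve |126.229 − -110.616| = 236.845° > 180°, so the shorter arc goes the other way round — across 180°.
Signed shortest Δλ = ((126.229 − -110.616 + 180) mod 360) − 180 = -123.155°.
Going west by 123.155° from -110.616° passes through 180° before reaching +126.229°.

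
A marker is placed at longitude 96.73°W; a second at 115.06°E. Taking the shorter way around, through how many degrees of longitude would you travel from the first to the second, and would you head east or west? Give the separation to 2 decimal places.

Raw difference: 115.06 − -96.73 = 211.79°.
Normalise into (−180°, 180°]: 211.79° − 360° = -148.21°.
Negative ⇒ the second point lies to the west; separation 148.21°.

148.21° west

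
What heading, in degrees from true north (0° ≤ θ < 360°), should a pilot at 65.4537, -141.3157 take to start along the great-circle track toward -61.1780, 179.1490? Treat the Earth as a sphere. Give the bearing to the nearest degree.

204°

Δλ = 179.1490 − -141.3157 = 320.4647°; wrapped into (−180°, 180°]: -39.5353°.
θ = atan2( sin Δλ · cos φ₂ , cos φ₁ · sin φ₂ − sin φ₁ · cos φ₂ · cos Δλ )
  = atan2(-0.30688, -0.70217) = -156.393° → normalised to [0°, 360°): 203.607°.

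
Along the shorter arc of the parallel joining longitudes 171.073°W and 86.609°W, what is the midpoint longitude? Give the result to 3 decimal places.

Signed shortest Δλ from -171.073° to -86.609° is +84.464°.
Midpoint longitude = -171.073° + (+84.464°)/2 = -171.073° + 42.232° = -128.841°.

128.841°W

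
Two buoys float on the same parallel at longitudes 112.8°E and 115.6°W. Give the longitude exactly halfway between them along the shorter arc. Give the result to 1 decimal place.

178.6°E

Signed shortest Δλ from +112.8° to -115.6° is +131.6°.
Midpoint longitude = +112.8° + (+131.6°)/2 = +112.8° + 65.8° = +178.6°.
(The naïve average (+112.8 + -115.6)/2 = -1.4° is on the wrong side of the globe.)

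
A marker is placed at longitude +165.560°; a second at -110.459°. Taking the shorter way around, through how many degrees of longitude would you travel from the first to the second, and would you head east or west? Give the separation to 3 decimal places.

Raw difference: -110.459 − 165.560 = -276.019°.
Normalise into (−180°, 180°]: -276.019° + 360° = 83.981°.
Positive ⇒ the second point lies to the east; separation 83.981°.

83.981° east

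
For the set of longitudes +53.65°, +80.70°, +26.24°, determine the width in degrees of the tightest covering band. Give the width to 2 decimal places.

Sort the longitudes: +26.24°, +53.65°, +80.70°.
Eastward gaps between consecutive values (wrapping around): 27.41°, 27.05°, 305.54°.
Largest gap = 305.54° ⇒ minimal covering band is its complement: 360° − 305.54° = 54.46°.
Band runs from +26.24° eastward to +80.70°.

54.46°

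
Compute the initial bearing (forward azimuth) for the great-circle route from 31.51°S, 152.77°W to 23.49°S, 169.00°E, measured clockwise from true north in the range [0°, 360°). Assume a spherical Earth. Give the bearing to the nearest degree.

274°

Δλ = 169.00 − -152.77 = 321.77°; wrapped into (−180°, 180°]: -38.23°.
θ = atan2( sin Δλ · cos φ₂ , cos φ₁ · sin φ₂ − sin φ₁ · cos φ₂ · cos Δλ )
  = atan2(-0.56754, 0.03672) = -86.298° → normalised to [0°, 360°): 273.702°.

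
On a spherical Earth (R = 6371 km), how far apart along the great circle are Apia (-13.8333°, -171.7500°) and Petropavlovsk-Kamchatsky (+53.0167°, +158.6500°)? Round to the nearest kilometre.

7953 km

Δλ = 158.6500 − -171.7500 = 330.4000°; wrapped into (−180°, 180°]: -29.6000°.
Δφ = 53.0167 − -13.8333 = 66.8500°.
a = sin²(Δφ/2) + cos φ₁ · cos φ₂ · sin²(Δλ/2) = 0.341546.
c = 2·atan2(√a, √(1−a)) = 1.24833 rad → d = 6371·c ≈ 7953.11 km.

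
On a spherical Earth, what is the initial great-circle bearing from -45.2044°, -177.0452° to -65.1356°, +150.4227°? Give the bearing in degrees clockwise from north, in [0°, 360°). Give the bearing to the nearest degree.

210°

Δλ = 150.4227 − -177.0452 = 327.4679°; wrapped into (−180°, 180°]: -32.5321°.
θ = atan2( sin Δλ · cos φ₂ , cos φ₁ · sin φ₂ − sin φ₁ · cos φ₂ · cos Δλ )
  = atan2(-0.22612, -0.38771) = -149.749° → normalised to [0°, 360°): 210.251°.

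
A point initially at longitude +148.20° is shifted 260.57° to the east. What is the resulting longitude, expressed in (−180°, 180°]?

+48.77°

Start at +148.20°; shift +260.57° → +408.77°.
+408.77° lies outside (−180°, 180°]; subtract 360° → +48.77°.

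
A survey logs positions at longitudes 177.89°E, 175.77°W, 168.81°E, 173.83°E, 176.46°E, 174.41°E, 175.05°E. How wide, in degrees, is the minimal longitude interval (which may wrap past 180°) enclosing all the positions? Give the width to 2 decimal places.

15.42°

Sort the longitudes: -175.77°, +168.81°, +173.83°, +174.41°, +175.05°, +176.46°, +177.89°.
Eastward gaps between consecutive values (wrapping around): 344.58°, 5.02°, 0.58°, 0.64°, 1.41°, 1.43°, 6.34°.
Largest gap = 344.58° ⇒ minimal covering band is its complement: 360° − 344.58° = 15.42°.
Band runs from +168.81° eastward to -175.77°, crossing the antimeridian.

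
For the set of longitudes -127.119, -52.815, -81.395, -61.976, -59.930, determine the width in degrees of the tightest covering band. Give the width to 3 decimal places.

Sort the longitudes: -127.119°, -81.395°, -61.976°, -59.930°, -52.815°.
Eastward gaps between consecutive values (wrapping around): 45.724°, 19.419°, 2.046°, 7.115°, 285.696°.
Largest gap = 285.696° ⇒ minimal covering band is its complement: 360° − 285.696° = 74.304°.
Band runs from -127.119° eastward to -52.815°.

74.304°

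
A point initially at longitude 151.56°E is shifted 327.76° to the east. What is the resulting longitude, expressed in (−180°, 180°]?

119.32°E

Start at +151.56°; shift +327.76° → +479.32°.
+479.32° lies outside (−180°, 180°]; subtract 360° → +119.32°.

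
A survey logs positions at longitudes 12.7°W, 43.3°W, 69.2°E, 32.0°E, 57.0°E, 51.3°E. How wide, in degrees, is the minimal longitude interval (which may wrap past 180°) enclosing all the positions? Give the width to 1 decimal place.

112.5°

Sort the longitudes: -43.3°, -12.7°, +32.0°, +51.3°, +57.0°, +69.2°.
Eastward gaps between consecutive values (wrapping around): 30.6°, 44.7°, 19.3°, 5.7°, 12.2°, 247.5°.
Largest gap = 247.5° ⇒ minimal covering band is its complement: 360° − 247.5° = 112.5°.
Band runs from -43.3° eastward to +69.2°.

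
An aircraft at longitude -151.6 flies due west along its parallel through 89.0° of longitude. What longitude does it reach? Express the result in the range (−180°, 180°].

+119.4°

Start at -151.6°; shift −89.0° → -240.6°.
-240.6° lies outside (−180°, 180°]; add 360° → +119.4°.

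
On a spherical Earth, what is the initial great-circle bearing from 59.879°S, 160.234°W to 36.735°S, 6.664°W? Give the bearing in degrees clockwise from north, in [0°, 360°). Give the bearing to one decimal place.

158.8°

Δλ = -6.664 − -160.234 = 153.570°.
θ = atan2( sin Δλ · cos φ₂ , cos φ₁ · sin φ₂ − sin φ₁ · cos φ₂ · cos Δλ )
  = atan2(0.35671, -0.92089) = 158.826° → normalised to [0°, 360°): 158.826°.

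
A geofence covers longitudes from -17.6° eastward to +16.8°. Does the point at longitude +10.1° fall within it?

Band width going east from -17.6° to +16.8°: ((16.8 − -17.6) mod 360) = 34.4°.
Offset of +10.1° east of the west edge: ((10.1 − -17.6) mod 360) = 27.7°.
27.7° ≤ 34.4° ⇒ inside.

Yes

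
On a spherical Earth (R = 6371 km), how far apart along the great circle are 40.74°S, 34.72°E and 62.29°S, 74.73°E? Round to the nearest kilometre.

Δλ = 74.73 − 34.72 = 40.01°.
Δφ = -62.29 − -40.74 = -21.55°.
a = sin²(Δφ/2) + cos φ₁ · cos φ₂ · sin²(Δλ/2) = 0.076184.
c = 2·atan2(√a, √(1−a)) = 0.55929 rad → d = 6371·c ≈ 3563.25 km.

3563 km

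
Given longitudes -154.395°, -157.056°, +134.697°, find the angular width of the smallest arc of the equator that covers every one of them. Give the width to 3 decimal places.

70.908°

Sort the longitudes: -157.056°, -154.395°, +134.697°.
Eastward gaps between consecutive values (wrapping around): 2.661°, 289.092°, 68.247°.
Largest gap = 289.092° ⇒ minimal covering band is its complement: 360° − 289.092° = 70.908°.
Band runs from +134.697° eastward to -154.395°, crossing the antimeridian.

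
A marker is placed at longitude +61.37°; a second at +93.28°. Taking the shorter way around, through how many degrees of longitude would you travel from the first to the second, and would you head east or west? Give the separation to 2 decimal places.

31.91° east

Raw difference: 93.28 − 61.37 = 31.91°.
Normalise into (−180°, 180°]: 31.91° stays 31.91°.
Positive ⇒ the second point lies to the east; separation 31.91°.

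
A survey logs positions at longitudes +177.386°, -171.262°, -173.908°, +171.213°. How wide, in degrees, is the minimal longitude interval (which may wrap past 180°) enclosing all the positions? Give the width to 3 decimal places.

17.525°

Sort the longitudes: -173.908°, -171.262°, +171.213°, +177.386°.
Eastward gaps between consecutive values (wrapping around): 2.646°, 342.475°, 6.173°, 8.706°.
Largest gap = 342.475° ⇒ minimal covering band is its complement: 360° − 342.475° = 17.525°.
Band runs from +171.213° eastward to -171.262°, crossing the antimeridian.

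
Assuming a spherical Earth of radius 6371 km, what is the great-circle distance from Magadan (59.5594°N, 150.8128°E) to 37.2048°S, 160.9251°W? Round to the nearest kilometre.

Δλ = -160.9251 − 150.8128 = -311.7379°; wrapped into (−180°, 180°]: 48.2621°.
Δφ = -37.2048 − 59.5594 = -96.7642°.
a = sin²(Δφ/2) + cos φ₁ · cos φ₂ · sin²(Δλ/2) = 0.626337.
c = 2·atan2(√a, √(1−a)) = 1.82624 rad → d = 6371·c ≈ 11634.97 km.

11635 km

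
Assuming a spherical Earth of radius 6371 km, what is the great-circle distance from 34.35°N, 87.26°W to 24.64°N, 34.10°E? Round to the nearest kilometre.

Δλ = 34.10 − -87.26 = 121.36°.
Δφ = 24.64 − 34.35 = -9.71°.
a = sin²(Δφ/2) + cos φ₁ · cos φ₂ · sin²(Δλ/2) = 0.577646.
c = 2·atan2(√a, √(1−a)) = 1.72672 rad → d = 6371·c ≈ 11000.92 km.

11001 km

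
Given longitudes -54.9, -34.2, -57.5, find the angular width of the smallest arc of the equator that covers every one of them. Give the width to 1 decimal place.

23.3°

Sort the longitudes: -57.5°, -54.9°, -34.2°.
Eastward gaps between consecutive values (wrapping around): 2.6°, 20.7°, 336.7°.
Largest gap = 336.7° ⇒ minimal covering band is its complement: 360° − 336.7° = 23.3°.
Band runs from -57.5° eastward to -34.2°.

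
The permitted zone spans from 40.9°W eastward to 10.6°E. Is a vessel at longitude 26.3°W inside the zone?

Yes

Band width going east from -40.9° to +10.6°: ((10.6 − -40.9) mod 360) = 51.5°.
Offset of -26.3° east of the west edge: ((-26.3 − -40.9) mod 360) = 14.6°.
14.6° ≤ 51.5° ⇒ inside.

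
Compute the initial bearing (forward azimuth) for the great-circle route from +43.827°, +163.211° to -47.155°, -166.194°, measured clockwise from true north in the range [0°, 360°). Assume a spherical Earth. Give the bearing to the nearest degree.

Δλ = -166.194 − 163.211 = -329.405°; wrapped into (−180°, 180°]: 30.595°.
θ = atan2( sin Δλ · cos φ₂ , cos φ₁ · sin φ₂ − sin φ₁ · cos φ₂ · cos Δλ )
  = atan2(0.34611, -0.93430) = 159.673° → normalised to [0°, 360°): 159.673°.

160°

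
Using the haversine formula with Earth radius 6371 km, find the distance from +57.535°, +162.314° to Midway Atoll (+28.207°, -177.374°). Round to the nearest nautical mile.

Δλ = -177.374 − 162.314 = -339.688°; wrapped into (−180°, 180°]: 20.312°.
Δφ = 28.207 − 57.535 = -29.328°.
a = sin²(Δφ/2) + cos φ₁ · cos φ₂ · sin²(Δλ/2) = 0.078793.
c = 2·atan2(√a, √(1−a)) = 0.56905 rad → d = 6371·c ≈ 3625.40 km ≈ 1957.56 nmi.

1958 nmi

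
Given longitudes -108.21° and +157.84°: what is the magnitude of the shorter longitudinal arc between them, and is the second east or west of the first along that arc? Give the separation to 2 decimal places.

Raw difference: 157.84 − -108.21 = 266.05°.
Normalise into (−180°, 180°]: 266.05° − 360° = -93.95°.
Negative ⇒ the second point lies to the west; separation 93.95°.

93.95° west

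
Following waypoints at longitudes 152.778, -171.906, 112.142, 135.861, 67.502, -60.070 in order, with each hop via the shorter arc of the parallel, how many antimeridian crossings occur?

Leg 1: +152.778° → -171.906°, shortest Δλ = 35.316° (east) — crosses 180°.
Leg 2: -171.906° → +112.142°, shortest Δλ = -75.952° (west) — crosses 180°.
Leg 3: +112.142° → +135.861°, shortest Δλ = 23.719° (east) — does not cross 180°.
Leg 4: +135.861° → +67.502°, shortest Δλ = -68.359° (west) — does not cross 180°.
Leg 5: +67.502° → -60.070°, shortest Δλ = -127.572° (west) — does not cross 180°.
Total crossings: 2.

2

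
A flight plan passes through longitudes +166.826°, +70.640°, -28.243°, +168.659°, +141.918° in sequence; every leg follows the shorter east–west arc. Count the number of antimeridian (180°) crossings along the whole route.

1

Leg 1: +166.826° → +70.640°, shortest Δλ = -96.186° (west) — does not cross 180°.
Leg 2: +70.640° → -28.243°, shortest Δλ = -98.883° (west) — does not cross 180°.
Leg 3: -28.243° → +168.659°, shortest Δλ = -163.098° (west) — crosses 180°.
Leg 4: +168.659° → +141.918°, shortest Δλ = -26.741° (west) — does not cross 180°.
Total crossings: 1.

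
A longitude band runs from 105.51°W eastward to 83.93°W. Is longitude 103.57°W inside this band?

Yes

Band width going east from -105.51° to -83.93°: ((-83.93 − -105.51) mod 360) = 21.58°.
Offset of -103.57° east of the west edge: ((-103.57 − -105.51) mod 360) = 1.94°.
1.94° ≤ 21.58° ⇒ inside.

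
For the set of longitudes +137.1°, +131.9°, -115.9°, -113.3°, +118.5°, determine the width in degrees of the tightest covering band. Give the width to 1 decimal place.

Sort the longitudes: -115.9°, -113.3°, +118.5°, +131.9°, +137.1°.
Eastward gaps between consecutive values (wrapping around): 2.6°, 231.8°, 13.4°, 5.2°, 107.0°.
Largest gap = 231.8° ⇒ minimal covering band is its complement: 360° − 231.8° = 128.2°.
Band runs from +118.5° eastward to -113.3°, crossing the antimeridian.

128.2°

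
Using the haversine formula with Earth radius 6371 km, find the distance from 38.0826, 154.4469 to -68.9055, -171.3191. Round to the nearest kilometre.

Δλ = -171.3191 − 154.4469 = -325.7660°; wrapped into (−180°, 180°]: 34.2340°.
Δφ = -68.9055 − 38.0826 = -106.9881°.
a = sin²(Δφ/2) + cos φ₁ · cos φ₂ · sin²(Δλ/2) = 0.670627.
c = 2·atan2(√a, √(1−a)) = 1.91905 rad → d = 6371·c ≈ 12226.25 km.

12226 km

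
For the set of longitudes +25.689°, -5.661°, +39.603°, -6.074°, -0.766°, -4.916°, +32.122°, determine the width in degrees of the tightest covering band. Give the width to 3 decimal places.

45.677°

Sort the longitudes: -6.074°, -5.661°, -4.916°, -0.766°, +25.689°, +32.122°, +39.603°.
Eastward gaps between consecutive values (wrapping around): 0.413°, 0.745°, 4.150°, 26.455°, 6.433°, 7.481°, 314.323°.
Largest gap = 314.323° ⇒ minimal covering band is its complement: 360° − 314.323° = 45.677°.
Band runs from -6.074° eastward to +39.603°.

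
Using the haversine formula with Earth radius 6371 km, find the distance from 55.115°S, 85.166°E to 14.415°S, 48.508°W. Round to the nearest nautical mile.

6020 nmi

Δλ = -48.508 − 85.166 = -133.674°.
Δφ = -14.415 − -55.115 = 40.700°.
a = sin²(Δφ/2) + cos φ₁ · cos φ₂ · sin²(Δλ/2) = 0.589153.
c = 2·atan2(√a, √(1−a)) = 1.75006 rad → d = 6371·c ≈ 11149.64 km ≈ 6020.33 nmi.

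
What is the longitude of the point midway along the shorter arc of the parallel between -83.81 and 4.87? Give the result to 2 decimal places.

-39.47°

Signed shortest Δλ from -83.81° to +4.87° is +88.68°.
Midpoint longitude = -83.81° + (+88.68°)/2 = -83.81° + 44.34° = -39.47°.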